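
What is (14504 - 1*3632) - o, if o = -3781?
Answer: 14653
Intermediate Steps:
(14504 - 1*3632) - o = (14504 - 1*3632) - 1*(-3781) = (14504 - 3632) + 3781 = 10872 + 3781 = 14653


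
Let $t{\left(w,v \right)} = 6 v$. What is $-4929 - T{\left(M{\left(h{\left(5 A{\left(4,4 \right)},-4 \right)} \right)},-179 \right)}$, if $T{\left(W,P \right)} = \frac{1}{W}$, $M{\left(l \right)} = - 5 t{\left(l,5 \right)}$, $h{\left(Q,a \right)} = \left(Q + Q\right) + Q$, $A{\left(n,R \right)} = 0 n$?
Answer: $- \frac{739349}{150} \approx -4929.0$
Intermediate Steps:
$A{\left(n,R \right)} = 0$
$h{\left(Q,a \right)} = 3 Q$ ($h{\left(Q,a \right)} = 2 Q + Q = 3 Q$)
$M{\left(l \right)} = -150$ ($M{\left(l \right)} = - 5 \cdot 6 \cdot 5 = \left(-5\right) 30 = -150$)
$-4929 - T{\left(M{\left(h{\left(5 A{\left(4,4 \right)},-4 \right)} \right)},-179 \right)} = -4929 - \frac{1}{-150} = -4929 - - \frac{1}{150} = -4929 + \frac{1}{150} = - \frac{739349}{150}$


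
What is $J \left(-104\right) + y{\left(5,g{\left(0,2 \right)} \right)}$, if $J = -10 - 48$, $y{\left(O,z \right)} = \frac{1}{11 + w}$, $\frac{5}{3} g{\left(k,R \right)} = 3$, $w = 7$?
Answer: $\frac{108577}{18} \approx 6032.1$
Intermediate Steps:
$g{\left(k,R \right)} = \frac{9}{5}$ ($g{\left(k,R \right)} = \frac{3}{5} \cdot 3 = \frac{9}{5}$)
$y{\left(O,z \right)} = \frac{1}{18}$ ($y{\left(O,z \right)} = \frac{1}{11 + 7} = \frac{1}{18}$)
$J = -58$ ($J = -10 - 48 = -58$)
$J \left(-104\right) + y{\left(5,g{\left(0,2 \right)} \right)} = \left(-58\right) \left(-104\right) + \frac{1}{18} = 6032 + \frac{1}{18} = \frac{108577}{18}$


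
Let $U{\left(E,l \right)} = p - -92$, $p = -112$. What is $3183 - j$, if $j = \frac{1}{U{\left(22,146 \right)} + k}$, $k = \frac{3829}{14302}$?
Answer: $\frac{898291915}{282211} \approx 3183.1$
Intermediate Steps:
$k = \frac{3829}{14302}$ ($k = 3829 \cdot \frac{1}{14302} = \frac{3829}{14302} \approx 0.26772$)
$U{\left(E,l \right)} = -20$ ($U{\left(E,l \right)} = -112 - -92 = -112 + 92 = -20$)
$j = - \frac{14302}{282211}$ ($j = \frac{1}{-20 + \frac{3829}{14302}} = \frac{1}{- \frac{282211}{14302}} = - \frac{14302}{282211} \approx -0.050678$)
$3183 - j = 3183 - - \frac{14302}{282211} = 3183 + \frac{14302}{282211} = \frac{898291915}{282211}$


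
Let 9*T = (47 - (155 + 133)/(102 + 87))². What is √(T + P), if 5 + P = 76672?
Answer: 2*√76300837/63 ≈ 277.30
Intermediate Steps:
P = 76667 (P = -5 + 76672 = 76667)
T = 912025/3969 (T = (47 - (155 + 133)/(102 + 87))²/9 = (47 - 288/189)²/9 = (47 - 1*32/21)²/9 = (47 - 32/21)²/9 = (955/21)²/9 = (⅑)*(912025/441) = 912025/3969 ≈ 229.79)
√(T + P) = √(912025/3969 + 76667) = √(305203348/3969) = 2*√76300837/63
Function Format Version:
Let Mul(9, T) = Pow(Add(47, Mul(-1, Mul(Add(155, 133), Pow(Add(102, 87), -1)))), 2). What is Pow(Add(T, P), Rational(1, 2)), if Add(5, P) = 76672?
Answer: Mul(Rational(2, 63), Pow(76300837, Rational(1, 2))) ≈ 277.30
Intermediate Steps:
P = 76667 (P = Add(-5, 76672) = 76667)
T = Rational(912025, 3969) (T = Mul(Rational(1, 9), Pow(Add(47, Mul(-1, Mul(Add(155, 133), Pow(Add(102, 87), -1)))), 2)) = Mul(Rational(1, 9), Pow(Add(47, Mul(-1, Mul(288, Pow(189, -1)))), 2)) = Mul(Rational(1, 9), Pow(Add(47, Mul(-1, Mul(288, Rational(1, 189)))), 2)) = Mul(Rational(1, 9), Pow(Add(47, Mul(-1, Rational(32, 21))), 2)) = Mul(Rational(1, 9), Pow(Add(47, Rational(-32, 21)), 2)) = Mul(Rational(1, 9), Pow(Rational(955, 21), 2)) = Mul(Rational(1, 9), Rational(912025, 441)) = Rational(912025, 3969) ≈ 229.79)
Pow(Add(T, P), Rational(1, 2)) = Pow(Add(Rational(912025, 3969), 76667), Rational(1, 2)) = Pow(Rational(305203348, 3969), Rational(1, 2)) = Mul(Rational(2, 63), Pow(76300837, Rational(1, 2)))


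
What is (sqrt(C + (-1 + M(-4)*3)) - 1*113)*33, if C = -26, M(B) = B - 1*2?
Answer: -3729 + 99*I*sqrt(5) ≈ -3729.0 + 221.37*I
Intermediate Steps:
M(B) = -2 + B (M(B) = B - 2 = -2 + B)
(sqrt(C + (-1 + M(-4)*3)) - 1*113)*33 = (sqrt(-26 + (-1 + (-2 - 4)*3)) - 1*113)*33 = (sqrt(-26 + (-1 - 6*3)) - 113)*33 = (sqrt(-26 + (-1 - 18)) - 113)*33 = (sqrt(-26 - 19) - 113)*33 = (sqrt(-45) - 113)*33 = (3*I*sqrt(5) - 113)*33 = (-113 + 3*I*sqrt(5))*33 = -3729 + 99*I*sqrt(5)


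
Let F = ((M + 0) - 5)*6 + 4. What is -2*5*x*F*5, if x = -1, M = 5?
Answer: 200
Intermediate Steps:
F = 4 (F = ((5 + 0) - 5)*6 + 4 = (5 - 5)*6 + 4 = 0*6 + 4 = 0 + 4 = 4)
-2*5*x*F*5 = -2*5*(-1)*4*5 = -(-10)*4*5 = -2*(-20)*5 = 40*5 = 200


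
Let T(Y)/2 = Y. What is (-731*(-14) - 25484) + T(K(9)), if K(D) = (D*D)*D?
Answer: -13792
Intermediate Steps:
K(D) = D**3 (K(D) = D**2*D = D**3)
T(Y) = 2*Y
(-731*(-14) - 25484) + T(K(9)) = (-731*(-14) - 25484) + 2*9**3 = (10234 - 25484) + 2*729 = -15250 + 1458 = -13792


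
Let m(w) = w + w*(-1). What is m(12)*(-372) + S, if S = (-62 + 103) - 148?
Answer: -107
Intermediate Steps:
S = -107 (S = 41 - 148 = -107)
m(w) = 0 (m(w) = w - w = 0)
m(12)*(-372) + S = 0*(-372) - 107 = 0 - 107 = -107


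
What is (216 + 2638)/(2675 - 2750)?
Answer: -2854/75 ≈ -38.053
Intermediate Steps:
(216 + 2638)/(2675 - 2750) = 2854/(-75) = 2854*(-1/75) = -2854/75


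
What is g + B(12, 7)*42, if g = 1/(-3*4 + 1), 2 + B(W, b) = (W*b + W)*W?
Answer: 531299/11 ≈ 48300.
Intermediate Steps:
B(W, b) = -2 + W*(W + W*b) (B(W, b) = -2 + (W*b + W)*W = -2 + (W + W*b)*W = -2 + W*(W + W*b))
g = -1/11 (g = 1/(-12 + 1) = 1/(-11) = -1/11 ≈ -0.090909)
g + B(12, 7)*42 = -1/11 + (-2 + 12² + 7*12²)*42 = -1/11 + (-2 + 144 + 7*144)*42 = -1/11 + (-2 + 144 + 1008)*42 = -1/11 + 1150*42 = -1/11 + 48300 = 531299/11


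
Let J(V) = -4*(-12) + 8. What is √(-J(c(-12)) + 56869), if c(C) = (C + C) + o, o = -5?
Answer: √56813 ≈ 238.35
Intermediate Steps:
c(C) = -5 + 2*C (c(C) = (C + C) - 5 = 2*C - 5 = -5 + 2*C)
J(V) = 56 (J(V) = 48 + 8 = 56)
√(-J(c(-12)) + 56869) = √(-1*56 + 56869) = √(-56 + 56869) = √56813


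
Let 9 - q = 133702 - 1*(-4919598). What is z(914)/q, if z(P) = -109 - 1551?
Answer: 1660/5053291 ≈ 0.00032850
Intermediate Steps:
z(P) = -1660
q = -5053291 (q = 9 - (133702 - 1*(-4919598)) = 9 - (133702 + 4919598) = 9 - 1*5053300 = 9 - 5053300 = -5053291)
z(914)/q = -1660/(-5053291) = -1660*(-1/5053291) = 1660/5053291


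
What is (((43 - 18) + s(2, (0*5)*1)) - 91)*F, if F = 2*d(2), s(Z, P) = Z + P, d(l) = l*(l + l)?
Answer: -1024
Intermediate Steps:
d(l) = 2*l² (d(l) = l*(2*l) = 2*l²)
s(Z, P) = P + Z
F = 16 (F = 2*(2*2²) = 2*(2*4) = 2*8 = 16)
(((43 - 18) + s(2, (0*5)*1)) - 91)*F = (((43 - 18) + ((0*5)*1 + 2)) - 91)*16 = ((25 + (0*1 + 2)) - 91)*16 = ((25 + (0 + 2)) - 91)*16 = ((25 + 2) - 91)*16 = (27 - 91)*16 = -64*16 = -1024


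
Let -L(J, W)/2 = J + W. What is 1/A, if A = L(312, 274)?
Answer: -1/1172 ≈ -0.00085324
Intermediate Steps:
L(J, W) = -2*J - 2*W (L(J, W) = -2*(J + W) = -2*J - 2*W)
A = -1172 (A = -2*312 - 2*274 = -624 - 548 = -1172)
1/A = 1/(-1172) = -1/1172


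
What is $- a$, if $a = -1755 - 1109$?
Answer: $2864$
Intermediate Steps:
$a = -2864$
$- a = \left(-1\right) \left(-2864\right) = 2864$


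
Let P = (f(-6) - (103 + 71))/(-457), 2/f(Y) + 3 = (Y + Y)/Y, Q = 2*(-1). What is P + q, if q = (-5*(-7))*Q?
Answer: -31814/457 ≈ -69.615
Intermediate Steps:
Q = -2
f(Y) = -2 (f(Y) = 2/(-3 + (Y + Y)/Y) = 2/(-3 + (2*Y)/Y) = 2/(-3 + 2) = 2/(-1) = 2*(-1) = -2)
q = -70 (q = -5*(-7)*(-2) = 35*(-2) = -70)
P = 176/457 (P = (-2 - (103 + 71))/(-457) = (-2 - 1*174)*(-1/457) = (-2 - 174)*(-1/457) = -176*(-1/457) = 176/457 ≈ 0.38512)
P + q = 176/457 - 70 = -31814/457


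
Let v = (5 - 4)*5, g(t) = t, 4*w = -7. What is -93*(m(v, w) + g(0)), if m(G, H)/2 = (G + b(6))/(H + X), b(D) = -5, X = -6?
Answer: 0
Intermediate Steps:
w = -7/4 (w = (1/4)*(-7) = -7/4 ≈ -1.7500)
v = 5 (v = 1*5 = 5)
m(G, H) = 2*(-5 + G)/(-6 + H) (m(G, H) = 2*((G - 5)/(H - 6)) = 2*((-5 + G)/(-6 + H)) = 2*(-5 + G)/(-6 + H))
-93*(m(v, w) + g(0)) = -93*(2*(-5 + 5)/(-6 - 7/4) + 0) = -93*(2*0/(-31/4) + 0) = -93*(2*(-4/31)*0 + 0) = -93*(0 + 0) = -93*0 = 0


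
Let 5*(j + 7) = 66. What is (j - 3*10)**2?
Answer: 14161/25 ≈ 566.44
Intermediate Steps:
j = 31/5 (j = -7 + (1/5)*66 = -7 + 66/5 = 31/5 ≈ 6.2000)
(j - 3*10)**2 = (31/5 - 3*10)**2 = (31/5 - 30)**2 = (-119/5)**2 = 14161/25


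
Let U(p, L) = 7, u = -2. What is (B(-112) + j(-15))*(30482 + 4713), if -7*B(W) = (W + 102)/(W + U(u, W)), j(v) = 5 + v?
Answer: -51807040/147 ≈ -3.5243e+5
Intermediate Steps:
B(W) = -(102 + W)/(7*(7 + W)) (B(W) = -(W + 102)/(7*(W + 7)) = -(102 + W)/(7*(7 + W)))
(B(-112) + j(-15))*(30482 + 4713) = ((-102 - 1*(-112))/(7*(7 - 112)) + (5 - 15))*(30482 + 4713) = ((⅐)*(-102 + 112)/(-105) - 10)*35195 = ((⅐)*(-1/105)*10 - 10)*35195 = (-2/147 - 10)*35195 = -1472/147*35195 = -51807040/147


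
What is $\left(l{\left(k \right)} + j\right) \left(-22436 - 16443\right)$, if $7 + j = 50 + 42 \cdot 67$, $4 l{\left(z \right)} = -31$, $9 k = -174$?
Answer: $- \frac{443103963}{4} \approx -1.1078 \cdot 10^{8}$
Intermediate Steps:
$k = - \frac{58}{3}$ ($k = \frac{1}{9} \left(-174\right) = - \frac{58}{3} \approx -19.333$)
$l{\left(z \right)} = - \frac{31}{4}$ ($l{\left(z \right)} = \frac{1}{4} \left(-31\right) = - \frac{31}{4}$)
$j = 2857$ ($j = -7 + \left(50 + 42 \cdot 67\right) = -7 + \left(50 + 2814\right) = -7 + 2864 = 2857$)
$\left(l{\left(k \right)} + j\right) \left(-22436 - 16443\right) = \left(- \frac{31}{4} + 2857\right) \left(-22436 - 16443\right) = \frac{11397}{4} \left(-38879\right) = - \frac{443103963}{4}$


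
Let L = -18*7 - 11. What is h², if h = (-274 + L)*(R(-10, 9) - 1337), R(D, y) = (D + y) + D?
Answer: 306947024784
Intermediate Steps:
R(D, y) = y + 2*D
L = -137 (L = -126 - 11 = -137)
h = 554028 (h = (-274 - 137)*((9 + 2*(-10)) - 1337) = -411*((9 - 20) - 1337) = -411*(-11 - 1337) = -411*(-1348) = 554028)
h² = 554028² = 306947024784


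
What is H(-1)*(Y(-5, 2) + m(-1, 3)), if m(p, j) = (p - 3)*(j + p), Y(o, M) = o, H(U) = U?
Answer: 13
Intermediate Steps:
m(p, j) = (-3 + p)*(j + p)
H(-1)*(Y(-5, 2) + m(-1, 3)) = -(-5 + ((-1)² - 3*3 - 3*(-1) + 3*(-1))) = -(-5 + (1 - 9 + 3 - 3)) = -(-5 - 8) = -1*(-13) = 13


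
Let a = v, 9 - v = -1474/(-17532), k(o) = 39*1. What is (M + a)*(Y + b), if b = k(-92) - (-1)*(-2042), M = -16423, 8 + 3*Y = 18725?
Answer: -101583417866/1461 ≈ -6.9530e+7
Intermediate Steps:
k(o) = 39
Y = 6239 (Y = -8/3 + (⅓)*18725 = -8/3 + 18725/3 = 6239)
b = -2003 (b = 39 - (-1)*(-2042) = 39 - 1*2042 = 39 - 2042 = -2003)
v = 78157/8766 (v = 9 - (-1474)/(-17532) = 9 - (-1474)*(-1)/17532 = 9 - 1*737/8766 = 9 - 737/8766 = 78157/8766 ≈ 8.9159)
a = 78157/8766 ≈ 8.9159
(M + a)*(Y + b) = (-16423 + 78157/8766)*(6239 - 2003) = -143885861/8766*4236 = -101583417866/1461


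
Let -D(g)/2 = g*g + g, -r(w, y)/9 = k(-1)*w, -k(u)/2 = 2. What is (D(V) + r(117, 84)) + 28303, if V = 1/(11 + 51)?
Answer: 62493767/1922 ≈ 32515.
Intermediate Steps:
k(u) = -4 (k(u) = -2*2 = -4)
r(w, y) = 36*w (r(w, y) = -(-36)*w = 36*w)
V = 1/62 ≈ 0.016129
D(g) = -2*g - 2*g**2 (D(g) = -2*(g*g + g) = -2*(g**2 + g) = -2*(g + g**2) = -2*g - 2*g**2)
(D(V) + r(117, 84)) + 28303 = (-2*1/62*(1 + 1/62) + 36*117) + 28303 = (-2*1/62*63/62 + 4212) + 28303 = (-63/1922 + 4212) + 28303 = 8095401/1922 + 28303 = 62493767/1922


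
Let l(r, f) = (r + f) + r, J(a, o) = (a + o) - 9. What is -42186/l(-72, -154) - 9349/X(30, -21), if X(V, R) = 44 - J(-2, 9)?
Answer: -422723/6854 ≈ -61.675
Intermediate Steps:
J(a, o) = -9 + a + o
l(r, f) = f + 2*r (l(r, f) = (f + r) + r = f + 2*r)
X(V, R) = 46 (X(V, R) = 44 - (-9 - 2 + 9) = 44 - 1*(-2) = 44 + 2 = 46)
-42186/l(-72, -154) - 9349/X(30, -21) = -42186/(-154 + 2*(-72)) - 9349/46 = -42186/(-154 - 144) - 9349*1/46 = -42186/(-298) - 9349/46 = -42186*(-1/298) - 9349/46 = 21093/149 - 9349/46 = -422723/6854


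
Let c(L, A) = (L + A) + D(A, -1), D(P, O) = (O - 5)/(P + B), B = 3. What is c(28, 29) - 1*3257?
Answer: -51203/16 ≈ -3200.2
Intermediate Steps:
D(P, O) = (-5 + O)/(3 + P) (D(P, O) = (O - 5)/(P + 3) = (-5 + O)/(3 + P))
c(L, A) = A + L - 6/(3 + A) (c(L, A) = (L + A) + (-5 - 1)/(3 + A) = (A + L) - 6/(3 + A) = A + L - 6/(3 + A))
c(28, 29) - 1*3257 = (-6 + (3 + 29)*(29 + 28))/(3 + 29) - 1*3257 = (-6 + 32*57)/32 - 3257 = (-6 + 1824)/32 - 3257 = (1/32)*1818 - 3257 = 909/16 - 3257 = -51203/16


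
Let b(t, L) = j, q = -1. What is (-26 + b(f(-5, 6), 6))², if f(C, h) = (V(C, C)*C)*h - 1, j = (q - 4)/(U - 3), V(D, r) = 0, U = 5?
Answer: 3249/4 ≈ 812.25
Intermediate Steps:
j = -5/2 (j = (-1 - 4)/(5 - 3) = -5/2 ≈ -2.5000)
f(C, h) = -1 (f(C, h) = (0*C)*h - 1 = 0*h - 1 = 0 - 1 = -1)
b(t, L) = -5/2
(-26 + b(f(-5, 6), 6))² = (-26 - 5/2)² = (-57/2)² = 3249/4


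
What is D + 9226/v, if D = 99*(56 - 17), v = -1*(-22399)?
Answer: 86491765/22399 ≈ 3861.4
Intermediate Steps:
v = 22399
D = 3861 (D = 99*39 = 3861)
D + 9226/v = 3861 + 9226/22399 = 86491765/22399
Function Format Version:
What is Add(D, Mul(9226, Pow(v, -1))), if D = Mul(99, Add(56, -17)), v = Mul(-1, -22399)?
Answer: Rational(86491765, 22399) ≈ 3861.4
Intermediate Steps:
v = 22399
D = 3861 (D = Mul(99, 39) = 3861)
Add(D, Mul(9226, Pow(v, -1))) = Add(3861, Mul(9226, Pow(22399, -1))) = Add(3861, Mul(9226, Rational(1, 22399))) = Add(3861, Rational(9226, 22399)) = Rational(86491765, 22399)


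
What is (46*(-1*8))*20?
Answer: -7360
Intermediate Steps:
(46*(-1*8))*20 = (46*(-8))*20 = -368*20 = -7360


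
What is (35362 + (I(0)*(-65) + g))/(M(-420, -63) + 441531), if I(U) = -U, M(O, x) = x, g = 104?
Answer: 5911/73578 ≈ 0.080337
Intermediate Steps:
(35362 + (I(0)*(-65) + g))/(M(-420, -63) + 441531) = (35362 + (-1*0*(-65) + 104))/(-63 + 441531) = (35362 + (0*(-65) + 104))/441468 = (35362 + (0 + 104))*(1/441468) = (35362 + 104)*(1/441468) = 35466*(1/441468) = 5911/73578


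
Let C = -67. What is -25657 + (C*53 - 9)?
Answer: -29217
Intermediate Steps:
-25657 + (C*53 - 9) = -25657 + (-67*53 - 9) = -25657 + (-3551 - 9) = -25657 - 3560 = -29217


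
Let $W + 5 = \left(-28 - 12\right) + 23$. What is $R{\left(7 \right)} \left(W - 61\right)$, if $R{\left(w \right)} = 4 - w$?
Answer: $249$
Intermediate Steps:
$W = -22$ ($W = -5 + \left(\left(-28 - 12\right) + 23\right) = -5 + \left(-40 + 23\right) = -5 - 17 = -22$)
$R{\left(7 \right)} \left(W - 61\right) = \left(4 - 7\right) \left(-22 - 61\right) = \left(4 - 7\right) \left(-83\right) = \left(-3\right) \left(-83\right) = 249$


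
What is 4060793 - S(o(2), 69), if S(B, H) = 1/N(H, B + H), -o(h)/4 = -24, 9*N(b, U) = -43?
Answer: 174614108/43 ≈ 4.0608e+6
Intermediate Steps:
N(b, U) = -43/9 (N(b, U) = (⅑)*(-43) = -43/9)
o(h) = 96 (o(h) = -4*(-24) = 96)
S(B, H) = -9/43 (S(B, H) = 1/(-43/9) = -9/43)
4060793 - S(o(2), 69) = 4060793 - 1*(-9/43) = 4060793 + 9/43 = 174614108/43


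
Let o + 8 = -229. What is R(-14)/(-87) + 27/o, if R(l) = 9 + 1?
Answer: -1573/6873 ≈ -0.22887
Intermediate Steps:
o = -237 (o = -8 - 229 = -237)
R(l) = 10
R(-14)/(-87) + 27/o = 10/(-87) + 27/(-237) = 10*(-1/87) + 27*(-1/237) = -10/87 - 9/79 = -1573/6873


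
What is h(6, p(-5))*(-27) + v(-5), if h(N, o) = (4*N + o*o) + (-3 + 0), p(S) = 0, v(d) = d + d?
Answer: -577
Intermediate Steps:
v(d) = 2*d
h(N, o) = -3 + o² + 4*N (h(N, o) = (4*N + o²) - 3 = (o² + 4*N) - 3 = -3 + o² + 4*N)
h(6, p(-5))*(-27) + v(-5) = (-3 + 0² + 4*6)*(-27) + 2*(-5) = (-3 + 0 + 24)*(-27) - 10 = 21*(-27) - 10 = -567 - 10 = -577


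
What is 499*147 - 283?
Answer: 73070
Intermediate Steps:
499*147 - 283 = 73353 - 283 = 73070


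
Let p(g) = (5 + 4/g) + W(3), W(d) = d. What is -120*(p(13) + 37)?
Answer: -70680/13 ≈ -5436.9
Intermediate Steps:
p(g) = 8 + 4/g (p(g) = (5 + 4/g) + 3 = 8 + 4/g)
-120*(p(13) + 37) = -120*((8 + 4/13) + 37) = -120*(108/13 + 37) = -120*589/13 = -70680/13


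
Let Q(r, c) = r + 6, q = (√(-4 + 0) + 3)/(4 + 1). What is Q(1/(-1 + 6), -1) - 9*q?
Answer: ⅘ - 18*I/5 ≈ 0.8 - 3.6*I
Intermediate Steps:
q = ⅗ + 2*I/5 (q = (√(-4) + 3)/5 = (2*I + 3)*(⅕) = (3 + 2*I)*(⅕) = ⅗ + 2*I/5 ≈ 0.6 + 0.4*I)
Q(r, c) = 6 + r
Q(1/(-1 + 6), -1) - 9*q = (6 + 1/(-1 + 6)) - 9*(⅗ + 2*I/5) = (6 + 1/5) + (-27/5 - 18*I/5) = (6 + ⅕) + (-27/5 - 18*I/5) = 31/5 + (-27/5 - 18*I/5) = ⅘ - 18*I/5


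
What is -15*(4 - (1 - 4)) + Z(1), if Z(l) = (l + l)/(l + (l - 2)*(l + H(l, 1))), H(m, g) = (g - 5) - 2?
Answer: -314/3 ≈ -104.67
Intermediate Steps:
H(m, g) = -7 + g (H(m, g) = (-5 + g) - 2 = -7 + g)
Z(l) = 2*l/(l + (-6 + l)*(-2 + l)) (Z(l) = (l + l)/(l + (l - 2)*(l + (-7 + 1))) = (2*l)/(l + (-2 + l)*(l - 6)) = (2*l)/(l + (-2 + l)*(-6 + l)) = (2*l)/(l + (-6 + l)*(-2 + l)) = 2*l/(l + (-6 + l)*(-2 + l)))
-15*(4 - (1 - 4)) + Z(1) = -15*(4 - (1 - 4)) + 2*1/(12 + 1**2 - 7*1) = -15*(4 - 1*(-3)) + 2*1/(12 + 1 - 7) = -15*(4 + 3) + 2*1/6 = -15*7 + 2*1*(1/6) = -105 + 1/3 = -314/3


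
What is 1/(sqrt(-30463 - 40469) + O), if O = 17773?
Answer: 17773/315950461 - 2*I*sqrt(17733)/315950461 ≈ 5.6252e-5 - 8.4295e-7*I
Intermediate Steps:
1/(sqrt(-30463 - 40469) + O) = 1/(sqrt(-30463 - 40469) + 17773) = 1/(sqrt(-70932) + 17773) = 1/(2*I*sqrt(17733) + 17773) = 1/(17773 + 2*I*sqrt(17733))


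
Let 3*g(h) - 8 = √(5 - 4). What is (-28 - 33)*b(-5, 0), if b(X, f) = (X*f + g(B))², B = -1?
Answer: -549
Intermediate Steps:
g(h) = 3 (g(h) = 8/3 + √(5 - 4)/3 = 8/3 + √1/3 = 8/3 + (⅓)*1 = 8/3 + ⅓ = 3)
b(X, f) = (3 + X*f)² (b(X, f) = (X*f + 3)² = (3 + X*f)²)
(-28 - 33)*b(-5, 0) = (-28 - 33)*(3 - 5*0)² = -61*(3 + 0)² = -61*3² = -61*9 = -549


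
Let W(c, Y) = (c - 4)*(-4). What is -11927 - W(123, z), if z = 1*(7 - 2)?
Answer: -11451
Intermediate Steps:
z = 5 (z = 1*5 = 5)
W(c, Y) = 16 - 4*c (W(c, Y) = (-4 + c)*(-4) = 16 - 4*c)
-11927 - W(123, z) = -11927 - (16 - 4*123) = -11927 - (16 - 492) = -11927 - 1*(-476) = -11927 + 476 = -11451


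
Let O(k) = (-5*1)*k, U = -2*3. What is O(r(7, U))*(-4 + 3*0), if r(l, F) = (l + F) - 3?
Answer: -40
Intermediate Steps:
U = -6
r(l, F) = -3 + F + l (r(l, F) = (F + l) - 3 = -3 + F + l)
O(k) = -5*k
O(r(7, U))*(-4 + 3*0) = (-5*(-3 - 6 + 7))*(-4 + 3*0) = (-5*(-2))*(-4 + 0) = 10*(-4) = -40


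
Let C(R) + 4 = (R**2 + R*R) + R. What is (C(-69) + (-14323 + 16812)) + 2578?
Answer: 14516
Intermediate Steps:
C(R) = -4 + R + 2*R**2 (C(R) = -4 + ((R**2 + R*R) + R) = -4 + ((R**2 + R**2) + R) = -4 + (2*R**2 + R) = -4 + (R + 2*R**2) = -4 + R + 2*R**2)
(C(-69) + (-14323 + 16812)) + 2578 = ((-4 - 69 + 2*(-69)**2) + (-14323 + 16812)) + 2578 = ((-4 - 69 + 2*4761) + 2489) + 2578 = ((-4 - 69 + 9522) + 2489) + 2578 = (9449 + 2489) + 2578 = 11938 + 2578 = 14516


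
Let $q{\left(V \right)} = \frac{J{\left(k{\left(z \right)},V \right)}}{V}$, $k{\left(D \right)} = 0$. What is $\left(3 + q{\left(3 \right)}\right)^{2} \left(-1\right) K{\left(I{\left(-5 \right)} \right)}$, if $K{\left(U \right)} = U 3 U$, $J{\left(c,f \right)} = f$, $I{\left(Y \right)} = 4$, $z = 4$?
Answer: $-768$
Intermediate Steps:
$q{\left(V \right)} = 1$ ($q{\left(V \right)} = \frac{V}{V} = 1$)
$K{\left(U \right)} = 3 U^{2}$ ($K{\left(U \right)} = 3 U U = 3 U^{2}$)
$\left(3 + q{\left(3 \right)}\right)^{2} \left(-1\right) K{\left(I{\left(-5 \right)} \right)} = \left(3 + 1\right)^{2} \left(-1\right) 3 \cdot 4^{2} = 4^{2} \left(-1\right) 3 \cdot 16 = 16 \left(-1\right) 48 = \left(-16\right) 48 = -768$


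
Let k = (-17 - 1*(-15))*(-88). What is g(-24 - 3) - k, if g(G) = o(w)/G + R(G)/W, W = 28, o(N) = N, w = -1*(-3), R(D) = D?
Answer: -44623/252 ≈ -177.08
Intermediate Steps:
w = 3
g(G) = 3/G + G/28
k = 176 (k = (-17 + 15)*(-88) = -2*(-88) = 176)
g(-24 - 3) - k = (3/(-24 - 3) + (-24 - 3)/28) - 1*176 = (3/(-27) + (1/28)*(-27)) - 176 = (3*(-1/27) - 27/28) - 176 = (-1/9 - 27/28) - 176 = -271/252 - 176 = -44623/252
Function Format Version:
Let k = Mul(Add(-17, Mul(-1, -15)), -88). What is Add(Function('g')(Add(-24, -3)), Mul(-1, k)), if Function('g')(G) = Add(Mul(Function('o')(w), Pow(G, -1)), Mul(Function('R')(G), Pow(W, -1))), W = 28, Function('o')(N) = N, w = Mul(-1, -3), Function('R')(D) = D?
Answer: Rational(-44623, 252) ≈ -177.08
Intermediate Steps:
w = 3
Function('g')(G) = Add(Mul(3, Pow(G, -1)), Mul(Rational(1, 28), G)) (Function('g')(G) = Add(Mul(3, Pow(G, -1)), Mul(G, Pow(28, -1))) = Add(Mul(3, Pow(G, -1)), Mul(G, Rational(1, 28))) = Add(Mul(3, Pow(G, -1)), Mul(Rational(1, 28), G)))
k = 176 (k = Mul(Add(-17, 15), -88) = Mul(-2, -88) = 176)
Add(Function('g')(Add(-24, -3)), Mul(-1, k)) = Add(Add(Mul(3, Pow(Add(-24, -3), -1)), Mul(Rational(1, 28), Add(-24, -3))), Mul(-1, 176)) = Add(Add(Mul(3, Pow(-27, -1)), Mul(Rational(1, 28), -27)), -176) = Add(Add(Mul(3, Rational(-1, 27)), Rational(-27, 28)), -176) = Add(Add(Rational(-1, 9), Rational(-27, 28)), -176) = Add(Rational(-271, 252), -176) = Rational(-44623, 252)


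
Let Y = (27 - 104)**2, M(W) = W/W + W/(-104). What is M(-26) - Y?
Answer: -23711/4 ≈ -5927.8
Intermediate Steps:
M(W) = 1 - W/104 (M(W) = 1 + W*(-1/104) = 1 - W/104)
Y = 5929 (Y = (-77)**2 = 5929)
M(-26) - Y = (1 - 1/104*(-26)) - 1*5929 = (1 + 1/4) - 5929 = 5/4 - 5929 = -23711/4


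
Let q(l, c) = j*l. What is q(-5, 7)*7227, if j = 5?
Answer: -180675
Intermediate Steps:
q(l, c) = 5*l
q(-5, 7)*7227 = (5*(-5))*7227 = -25*7227 = -180675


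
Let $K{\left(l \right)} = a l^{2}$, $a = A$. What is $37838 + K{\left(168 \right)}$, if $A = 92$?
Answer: $2634446$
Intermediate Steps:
$a = 92$
$K{\left(l \right)} = 92 l^{2}$
$37838 + K{\left(168 \right)} = 37838 + 92 \cdot 168^{2} = 37838 + 92 \cdot 28224 = 37838 + 2596608 = 2634446$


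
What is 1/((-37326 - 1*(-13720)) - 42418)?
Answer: -1/66024 ≈ -1.5146e-5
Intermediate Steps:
1/((-37326 - 1*(-13720)) - 42418) = 1/((-37326 + 13720) - 42418) = 1/(-23606 - 42418) = 1/(-66024) = -1/66024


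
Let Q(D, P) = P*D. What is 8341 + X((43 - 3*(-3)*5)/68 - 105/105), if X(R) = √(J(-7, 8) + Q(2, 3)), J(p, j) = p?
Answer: 8341 + I ≈ 8341.0 + 1.0*I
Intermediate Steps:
Q(D, P) = D*P
X(R) = I (X(R) = √(-7 + 2*3) = √(-7 + 6) = √(-1) = I)
8341 + X((43 - 3*(-3)*5)/68 - 105/105) = 8341 + I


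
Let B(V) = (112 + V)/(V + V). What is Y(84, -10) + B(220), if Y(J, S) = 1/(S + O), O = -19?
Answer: 2297/3190 ≈ 0.72006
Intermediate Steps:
B(V) = (112 + V)/(2*V) (B(V) = (112 + V)/((2*V)) = (112 + V)*(1/(2*V)) = (112 + V)/(2*V))
Y(J, S) = 1/(-19 + S) (Y(J, S) = 1/(S - 19) = 1/(-19 + S))
Y(84, -10) + B(220) = 1/(-19 - 10) + (1/2)*(112 + 220)/220 = 1/(-29) + (1/2)*(1/220)*332 = -1/29 + 83/110 = 2297/3190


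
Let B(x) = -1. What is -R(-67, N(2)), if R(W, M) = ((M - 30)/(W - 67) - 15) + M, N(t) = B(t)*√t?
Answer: 990/67 + 133*√2/134 ≈ 16.180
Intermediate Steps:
N(t) = -√t
R(W, M) = -15 + M + (-30 + M)/(-67 + W) (R(W, M) = ((-30 + M)/(-67 + W) - 15) + M = (-15 + (-30 + M)/(-67 + W)) + M = -15 + M + (-30 + M)/(-67 + W))
-R(-67, N(2)) = -(975 - (-66)*√2 - 15*(-67) - √2*(-67))/(-67 - 67) = -(975 + 66*√2 + 1005 + 67*√2)/(-134) = -(-1)*(1980 + 133*√2)/134 = -(-990/67 - 133*√2/134) = 990/67 + 133*√2/134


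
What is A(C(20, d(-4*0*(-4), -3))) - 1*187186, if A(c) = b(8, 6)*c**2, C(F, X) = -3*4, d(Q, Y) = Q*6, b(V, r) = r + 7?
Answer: -185314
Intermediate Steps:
b(V, r) = 7 + r
d(Q, Y) = 6*Q
C(F, X) = -12
A(c) = 13*c**2 (A(c) = (7 + 6)*c**2 = 13*c**2)
A(C(20, d(-4*0*(-4), -3))) - 1*187186 = 13*(-12)**2 - 1*187186 = 13*144 - 187186 = 1872 - 187186 = -185314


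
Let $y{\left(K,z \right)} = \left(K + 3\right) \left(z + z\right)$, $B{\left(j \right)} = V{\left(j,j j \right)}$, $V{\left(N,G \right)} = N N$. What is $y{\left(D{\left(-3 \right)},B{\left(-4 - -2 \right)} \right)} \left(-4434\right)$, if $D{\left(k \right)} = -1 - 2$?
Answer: $0$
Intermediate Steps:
$D{\left(k \right)} = -3$
$V{\left(N,G \right)} = N^{2}$
$B{\left(j \right)} = j^{2}$
$y{\left(K,z \right)} = 2 z \left(3 + K\right)$ ($y{\left(K,z \right)} = \left(3 + K\right) 2 z = 2 z \left(3 + K\right)$)
$y{\left(D{\left(-3 \right)},B{\left(-4 - -2 \right)} \right)} \left(-4434\right) = 2 \left(-4 - -2\right)^{2} \left(3 - 3\right) \left(-4434\right) = 2 \left(-4 + 2\right)^{2} \cdot 0 \left(-4434\right) = 2 \left(-2\right)^{2} \cdot 0 \left(-4434\right) = 2 \cdot 4 \cdot 0 \left(-4434\right) = 0 \left(-4434\right) = 0$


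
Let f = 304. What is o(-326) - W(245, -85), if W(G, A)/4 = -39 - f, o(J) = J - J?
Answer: 1372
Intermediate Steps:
o(J) = 0
W(G, A) = -1372 (W(G, A) = 4*(-39 - 1*304) = 4*(-39 - 304) = 4*(-343) = -1372)
o(-326) - W(245, -85) = 0 - 1*(-1372) = 0 + 1372 = 1372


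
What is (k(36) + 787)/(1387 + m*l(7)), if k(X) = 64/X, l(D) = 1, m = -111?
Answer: 7099/11484 ≈ 0.61816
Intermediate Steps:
(k(36) + 787)/(1387 + m*l(7)) = (64/36 + 787)/(1387 - 111*1) = (64*(1/36) + 787)/(1387 - 111) = (16/9 + 787)/1276 = (7099/9)*(1/1276) = 7099/11484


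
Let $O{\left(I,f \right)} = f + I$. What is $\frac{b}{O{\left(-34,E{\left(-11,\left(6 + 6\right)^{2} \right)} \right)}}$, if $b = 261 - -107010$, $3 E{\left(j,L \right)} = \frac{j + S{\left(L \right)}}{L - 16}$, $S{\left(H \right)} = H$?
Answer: $- \frac{41192064}{12923} \approx -3187.5$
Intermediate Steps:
$E{\left(j,L \right)} = \frac{L + j}{3 \left(-16 + L\right)}$ ($E{\left(j,L \right)} = \frac{\left(j + L\right) \frac{1}{L - 16}}{3} = \frac{\left(L + j\right) \frac{1}{-16 + L}}{3} = \frac{\frac{1}{-16 + L} \left(L + j\right)}{3} = \frac{L + j}{3 \left(-16 + L\right)}$)
$b = 107271$ ($b = 261 + 107010 = 107271$)
$O{\left(I,f \right)} = I + f$
$\frac{b}{O{\left(-34,E{\left(-11,\left(6 + 6\right)^{2} \right)} \right)}} = \frac{107271}{-34 + \frac{\left(6 + 6\right)^{2} - 11}{3 \left(-16 + \left(6 + 6\right)^{2}\right)}} = \frac{107271}{-34 + \frac{12^{2} - 11}{3 \left(-16 + 12^{2}\right)}} = \frac{107271}{-34 + \frac{144 - 11}{3 \left(-16 + 144\right)}} = \frac{107271}{-34 + \frac{1}{3} \cdot \frac{1}{128} \cdot 133} = \frac{107271}{-34 + \frac{133}{384}} = \frac{107271}{- \frac{12923}{384}} = 107271 \left(- \frac{384}{12923}\right) = - \frac{41192064}{12923}$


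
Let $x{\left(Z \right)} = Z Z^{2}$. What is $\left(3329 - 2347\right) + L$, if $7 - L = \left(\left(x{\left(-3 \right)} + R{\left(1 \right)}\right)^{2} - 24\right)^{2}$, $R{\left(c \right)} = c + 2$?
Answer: $-303715$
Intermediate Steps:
$R{\left(c \right)} = 2 + c$
$x{\left(Z \right)} = Z^{3}$
$L = -304697$ ($L = 7 - \left(\left(\left(-3\right)^{3} + \left(2 + 1\right)\right)^{2} - 24\right)^{2} = 7 - \left(\left(-27 + 3\right)^{2} - 24\right)^{2} = 7 - \left(\left(-24\right)^{2} - 24\right)^{2} = 7 - \left(576 - 24\right)^{2} = 7 - 552^{2} = 7 - 304704 = -304697$)
$\left(3329 - 2347\right) + L = \left(3329 - 2347\right) - 304697 = 982 - 304697 = -303715$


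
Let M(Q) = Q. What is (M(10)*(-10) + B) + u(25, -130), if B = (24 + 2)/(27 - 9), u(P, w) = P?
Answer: -662/9 ≈ -73.556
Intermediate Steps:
B = 13/9 (B = 26/18 = 26*(1/18) = 13/9 ≈ 1.4444)
(M(10)*(-10) + B) + u(25, -130) = (10*(-10) + 13/9) + 25 = (-100 + 13/9) + 25 = -887/9 + 25 = -662/9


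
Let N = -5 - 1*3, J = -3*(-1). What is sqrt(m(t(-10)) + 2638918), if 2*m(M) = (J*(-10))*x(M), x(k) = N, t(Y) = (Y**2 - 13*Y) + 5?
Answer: sqrt(2639038) ≈ 1624.5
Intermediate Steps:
J = 3
N = -8 (N = -5 - 3 = -8)
t(Y) = 5 + Y**2 - 13*Y
x(k) = -8
m(M) = 120 (m(M) = ((3*(-10))*(-8))/2 = (-30*(-8))/2 = (1/2)*240 = 120)
sqrt(m(t(-10)) + 2638918) = sqrt(120 + 2638918) = sqrt(2639038)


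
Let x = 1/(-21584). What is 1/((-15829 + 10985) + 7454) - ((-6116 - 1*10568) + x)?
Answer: 469940242177/28167120 ≈ 16684.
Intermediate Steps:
x = -1/21584 ≈ -4.6331e-5
1/((-15829 + 10985) + 7454) - ((-6116 - 1*10568) + x) = 1/((-15829 + 10985) + 7454) - ((-6116 - 1*10568) - 1/21584) = 1/(-4844 + 7454) - ((-6116 - 10568) - 1/21584) = 1/2610 - (-16684 - 1/21584) = 1/2610 - 1*(-360107457/21584) = 1/2610 + 360107457/21584 = 469940242177/28167120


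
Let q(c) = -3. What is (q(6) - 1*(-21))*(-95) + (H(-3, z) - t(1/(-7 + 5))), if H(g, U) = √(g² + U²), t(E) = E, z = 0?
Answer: -3413/2 ≈ -1706.5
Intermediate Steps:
H(g, U) = √(U² + g²)
(q(6) - 1*(-21))*(-95) + (H(-3, z) - t(1/(-7 + 5))) = (-3 - 1*(-21))*(-95) + (√(0² + (-3)²) - 1/(-7 + 5)) = (-3 + 21)*(-95) + (√(0 + 9) - 1/(-2)) = 18*(-95) + (√9 - 1*(-½)) = -1710 + (3 + ½) = -1710 + 7/2 = -3413/2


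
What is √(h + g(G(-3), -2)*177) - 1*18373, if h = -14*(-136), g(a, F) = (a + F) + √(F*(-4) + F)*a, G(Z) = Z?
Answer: -18373 + √(1019 - 531*√6) ≈ -18373.0 + 16.783*I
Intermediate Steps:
g(a, F) = F + a + a*√3*√(-F) (g(a, F) = (F + a) + √(-4*F + F)*a = (F + a) + √(-3*F)*a = (F + a) + (√3*√(-F))*a = (F + a) + a*√3*√(-F) = F + a + a*√3*√(-F))
h = 1904
√(h + g(G(-3), -2)*177) - 1*18373 = √(1904 + (-2 - 3 - 3*√3*√(-1*(-2)))*177) - 1*18373 = √(1904 + (-2 - 3 - 3*√3*√2)*177) - 18373 = √(1904 + (-2 - 3 - 3*√6)*177) - 18373 = √(1904 + (-5 - 3*√6)*177) - 18373 = √(1904 + (-885 - 531*√6)) - 18373 = √(1019 - 531*√6) - 18373 = -18373 + √(1019 - 531*√6)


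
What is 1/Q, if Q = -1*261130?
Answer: -1/261130 ≈ -3.8295e-6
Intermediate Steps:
Q = -261130
1/Q = 1/(-261130) = -1/261130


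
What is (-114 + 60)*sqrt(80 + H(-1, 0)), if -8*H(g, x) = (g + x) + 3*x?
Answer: -27*sqrt(1282)/2 ≈ -483.37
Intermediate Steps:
H(g, x) = -x/2 - g/8 (H(g, x) = -((g + x) + 3*x)/8 = -(g + 4*x)/8 = -x/2 - g/8)
(-114 + 60)*sqrt(80 + H(-1, 0)) = (-114 + 60)*sqrt(80 + (-1/2*0 - 1/8*(-1))) = -54*sqrt(80 + (0 + 1/8)) = -54*sqrt(80 + 1/8) = -27*sqrt(1282)/2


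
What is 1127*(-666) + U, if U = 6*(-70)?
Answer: -751002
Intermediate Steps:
U = -420
1127*(-666) + U = 1127*(-666) - 420 = -750582 - 420 = -751002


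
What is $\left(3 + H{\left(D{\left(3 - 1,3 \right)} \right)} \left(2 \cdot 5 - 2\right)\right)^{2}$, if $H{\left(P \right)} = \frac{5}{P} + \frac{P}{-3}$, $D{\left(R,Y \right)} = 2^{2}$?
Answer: $\frac{49}{9} \approx 5.4444$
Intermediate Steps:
$D{\left(R,Y \right)} = 4$
$H{\left(P \right)} = \frac{5}{P} - \frac{P}{3}$ ($H{\left(P \right)} = \frac{5}{P} + P \left(- \frac{1}{3}\right) = \frac{5}{P} - \frac{P}{3}$)
$\left(3 + H{\left(D{\left(3 - 1,3 \right)} \right)} \left(2 \cdot 5 - 2\right)\right)^{2} = \left(3 + \left(\frac{5}{4} - \frac{4}{3}\right) \left(2 \cdot 5 - 2\right)\right)^{2} = \left(3 + \left(5 \cdot \frac{1}{4} - \frac{4}{3}\right) \left(10 - 2\right)\right)^{2} = \left(3 + \left(\frac{5}{4} - \frac{4}{3}\right) 8\right)^{2} = \left(3 - \frac{2}{3}\right)^{2} = \left(\frac{7}{3}\right)^{2} = \frac{49}{9}$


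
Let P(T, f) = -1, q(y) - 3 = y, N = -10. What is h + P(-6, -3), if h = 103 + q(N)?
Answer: 95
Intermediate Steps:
q(y) = 3 + y
h = 96 (h = 103 + (3 - 10) = 103 - 7 = 96)
h + P(-6, -3) = 96 - 1 = 95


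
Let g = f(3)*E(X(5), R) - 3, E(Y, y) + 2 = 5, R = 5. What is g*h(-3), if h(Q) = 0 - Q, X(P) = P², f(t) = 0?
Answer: -9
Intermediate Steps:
h(Q) = -Q
E(Y, y) = 3 (E(Y, y) = -2 + 5 = 3)
g = -3 (g = 0*3 - 3 = 0 - 3 = -3)
g*h(-3) = -(-3)*(-3) = -3*3 = -9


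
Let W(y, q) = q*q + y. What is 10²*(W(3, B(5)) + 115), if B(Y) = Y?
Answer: 14300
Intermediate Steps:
W(y, q) = y + q² (W(y, q) = q² + y = y + q²)
10²*(W(3, B(5)) + 115) = 10²*((3 + 5²) + 115) = 100*((3 + 25) + 115) = 100*(28 + 115) = 100*143 = 14300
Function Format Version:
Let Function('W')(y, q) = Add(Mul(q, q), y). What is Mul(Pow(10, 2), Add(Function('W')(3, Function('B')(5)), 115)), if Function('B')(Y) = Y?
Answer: 14300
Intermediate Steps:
Function('W')(y, q) = Add(y, Pow(q, 2)) (Function('W')(y, q) = Add(Pow(q, 2), y) = Add(y, Pow(q, 2)))
Mul(Pow(10, 2), Add(Function('W')(3, Function('B')(5)), 115)) = Mul(Pow(10, 2), Add(Add(3, Pow(5, 2)), 115)) = Mul(100, Add(Add(3, 25), 115)) = Mul(100, Add(28, 115)) = Mul(100, 143) = 14300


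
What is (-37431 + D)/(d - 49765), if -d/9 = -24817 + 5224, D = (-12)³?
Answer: -39159/126572 ≈ -0.30938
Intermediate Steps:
D = -1728
d = 176337 (d = -9*(-24817 + 5224) = -9*(-19593) = 176337)
(-37431 + D)/(d - 49765) = (-37431 - 1728)/(176337 - 49765) = -39159/126572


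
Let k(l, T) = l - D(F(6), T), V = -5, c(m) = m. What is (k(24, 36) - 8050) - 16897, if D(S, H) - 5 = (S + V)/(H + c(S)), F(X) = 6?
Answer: -1046977/42 ≈ -24928.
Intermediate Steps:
D(S, H) = 5 + (-5 + S)/(H + S) (D(S, H) = 5 + (S - 5)/(H + S) = 5 + (-5 + S)/(H + S))
k(l, T) = l - (31 + 5*T)/(6 + T) (k(l, T) = l - (-5 + 5*T + 6*6)/(T + 6) = l - (-5 + 5*T + 36)/(6 + T) = l - (31 + 5*T)/(6 + T))
(k(24, 36) - 8050) - 16897 = ((-31 - 5*36 + 24*(6 + 36))/(6 + 36) - 8050) - 16897 = ((-31 - 180 + 24*42)/42 - 8050) - 16897 = ((-31 - 180 + 1008)/42 - 8050) - 16897 = ((1/42)*797 - 8050) - 16897 = (797/42 - 8050) - 16897 = -337303/42 - 16897 = -1046977/42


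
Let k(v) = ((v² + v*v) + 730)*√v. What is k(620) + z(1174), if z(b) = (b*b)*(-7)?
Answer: -9647932 + 1539060*√155 ≈ 9.5132e+6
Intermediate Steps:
z(b) = -7*b² (z(b) = b²*(-7) = -7*b²)
k(v) = √v*(730 + 2*v²) (k(v) = ((v² + v²) + 730)*√v = (2*v² + 730)*√v = (730 + 2*v²)*√v = √v*(730 + 2*v²))
k(620) + z(1174) = 2*√620*(365 + 620²) - 7*1174² = 2*(2*√155)*(365 + 384400) - 7*1378276 = 2*(2*√155)*384765 - 9647932 = 1539060*√155 - 9647932 = -9647932 + 1539060*√155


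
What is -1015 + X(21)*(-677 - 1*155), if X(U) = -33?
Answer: 26441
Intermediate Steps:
-1015 + X(21)*(-677 - 1*155) = -1015 - 33*(-677 - 1*155) = -1015 - 33*(-677 - 155) = -1015 - 33*(-832) = -1015 + 27456 = 26441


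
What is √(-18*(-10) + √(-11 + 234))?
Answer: √(180 + √223) ≈ 13.962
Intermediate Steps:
√(-18*(-10) + √(-11 + 234)) = √(180 + √223)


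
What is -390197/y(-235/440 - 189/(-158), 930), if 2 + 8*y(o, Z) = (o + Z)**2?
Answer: -150866717039104/41860324560761 ≈ -3.6040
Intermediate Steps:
y(o, Z) = -1/4 + (Z + o)**2/8 (y(o, Z) = -1/4 + (o + Z)**2/8 = -1/4 + (Z + o)**2/8)
-390197/y(-235/440 - 189/(-158), 930) = -390197/(-1/4 + (930 + (-235/440 - 189/(-158)))**2/8) = -390197/(-1/4 + (930 + (-235*1/440 - 189*(-1/158)))**2/8) = -390197/(-1/4 + (930 + (-47/88 + 189/158))**2/8) = -390197/(-1/4 + (930 + 4603/6952)**2/8) = -390197/(-1/4 + (6469963/6952)**2/8) = -390197/(-1/4 + (1/8)*(41860421221369/48330304)) = -390197/(-1/4 + 41860421221369/386642432) = -390197/41860324560761/386642432 = -390197*386642432/41860324560761 = -150866717039104/41860324560761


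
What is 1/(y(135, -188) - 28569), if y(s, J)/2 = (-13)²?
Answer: -1/28231 ≈ -3.5422e-5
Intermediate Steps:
y(s, J) = 338 (y(s, J) = 2*(-13)² = 2*169 = 338)
1/(y(135, -188) - 28569) = 1/(338 - 28569) = 1/(-28231) = -1/28231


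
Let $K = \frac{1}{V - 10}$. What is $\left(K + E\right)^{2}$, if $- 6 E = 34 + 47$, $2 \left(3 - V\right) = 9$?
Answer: $\frac{390625}{2116} \approx 184.61$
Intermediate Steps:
$V = - \frac{3}{2}$ ($V = 3 - \frac{9}{2} = - \frac{3}{2} \approx -1.5$)
$K = - \frac{2}{23}$ ($K = \frac{1}{- \frac{3}{2} - 10} = \frac{1}{- \frac{23}{2}} = - \frac{2}{23} \approx -0.086957$)
$E = - \frac{27}{2}$ ($E = - \frac{34 + 47}{6} = \left(- \frac{1}{6}\right) 81 = - \frac{27}{2} \approx -13.5$)
$\left(K + E\right)^{2} = \left(- \frac{2}{23} - \frac{27}{2}\right)^{2} = \left(- \frac{625}{46}\right)^{2} = \frac{390625}{2116}$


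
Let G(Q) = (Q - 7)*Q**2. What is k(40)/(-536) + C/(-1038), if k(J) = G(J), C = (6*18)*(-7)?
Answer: -1133358/11591 ≈ -97.779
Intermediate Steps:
C = -756 (C = 108*(-7) = -756)
G(Q) = Q**2*(-7 + Q) (G(Q) = (-7 + Q)*Q**2 = Q**2*(-7 + Q))
k(J) = J**2*(-7 + J)
k(40)/(-536) + C/(-1038) = (40**2*(-7 + 40))/(-536) - 756/(-1038) = (1600*33)*(-1/536) - 756*(-1/1038) = 52800*(-1/536) + 126/173 = -6600/67 + 126/173 = -1133358/11591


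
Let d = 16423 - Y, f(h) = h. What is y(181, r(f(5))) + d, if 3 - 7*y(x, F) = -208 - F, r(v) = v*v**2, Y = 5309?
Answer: 11162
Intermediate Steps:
r(v) = v**3
y(x, F) = 211/7 + F/7 (y(x, F) = 3/7 - (-208 - F)/7 = 3/7 + (208/7 + F/7) = 211/7 + F/7)
d = 11114 (d = 16423 - 1*5309 = 16423 - 5309 = 11114)
y(181, r(f(5))) + d = (211/7 + (1/7)*5**3) + 11114 = (211/7 + (1/7)*125) + 11114 = (211/7 + 125/7) + 11114 = 48 + 11114 = 11162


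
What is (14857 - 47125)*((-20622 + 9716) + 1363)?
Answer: 307933524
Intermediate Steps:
(14857 - 47125)*((-20622 + 9716) + 1363) = -32268*(-10906 + 1363) = -32268*(-9543) = 307933524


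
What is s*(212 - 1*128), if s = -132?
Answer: -11088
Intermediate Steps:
s*(212 - 1*128) = -132*(212 - 1*128) = -132*(212 - 128) = -132*84 = -11088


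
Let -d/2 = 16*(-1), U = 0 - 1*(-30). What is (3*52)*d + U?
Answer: 5022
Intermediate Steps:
U = 30 (U = 0 + 30 = 30)
d = 32 (d = -32*(-1) = -2*(-16) = 32)
(3*52)*d + U = (3*52)*32 + 30 = 156*32 + 30 = 4992 + 30 = 5022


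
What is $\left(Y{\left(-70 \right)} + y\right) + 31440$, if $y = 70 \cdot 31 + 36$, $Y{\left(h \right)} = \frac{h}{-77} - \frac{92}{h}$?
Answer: $\frac{12954566}{385} \approx 33648.0$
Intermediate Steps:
$Y{\left(h \right)} = - \frac{92}{h} - \frac{h}{77}$ ($Y{\left(h \right)} = h \left(- \frac{1}{77}\right) - \frac{92}{h} = - \frac{h}{77} - \frac{92}{h} = - \frac{92}{h} - \frac{h}{77}$)
$y = 2206$ ($y = 2170 + 36 = 2206$)
$\left(Y{\left(-70 \right)} + y\right) + 31440 = \left(\left(- \frac{92}{-70} - - \frac{10}{11}\right) + 2206\right) + 31440 = \left(\left(\left(-92\right) \left(- \frac{1}{70}\right) + \frac{10}{11}\right) + 2206\right) + 31440 = \left(\left(\frac{46}{35} + \frac{10}{11}\right) + 2206\right) + 31440 = \left(\frac{856}{385} + 2206\right) + 31440 = \frac{850166}{385} + 31440 = \frac{12954566}{385}$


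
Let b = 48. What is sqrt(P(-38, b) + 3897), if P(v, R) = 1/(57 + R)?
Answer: sqrt(42964530)/105 ≈ 62.426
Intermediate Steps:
sqrt(P(-38, b) + 3897) = sqrt(1/(57 + 48) + 3897) = sqrt(1/105 + 3897) = sqrt(409186/105) = sqrt(42964530)/105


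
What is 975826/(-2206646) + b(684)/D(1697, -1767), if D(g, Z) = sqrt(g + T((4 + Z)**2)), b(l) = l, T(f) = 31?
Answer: -487913/1103323 + 19*sqrt(3)/2 ≈ 16.012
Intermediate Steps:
D(g, Z) = sqrt(31 + g) (D(g, Z) = sqrt(g + 31) = sqrt(31 + g))
975826/(-2206646) + b(684)/D(1697, -1767) = 975826/(-2206646) + 684/(sqrt(31 + 1697)) = 975826*(-1/2206646) + 684/(sqrt(1728)) = -487913/1103323 + 684/((24*sqrt(3))) = -487913/1103323 + 684*(sqrt(3)/72) = -487913/1103323 + 19*sqrt(3)/2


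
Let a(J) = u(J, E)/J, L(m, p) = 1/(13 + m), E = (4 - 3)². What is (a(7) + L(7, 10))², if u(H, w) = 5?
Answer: 11449/19600 ≈ 0.58413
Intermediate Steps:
E = 1 (E = 1² = 1)
a(J) = 5/J
(a(7) + L(7, 10))² = (5/7 + 1/(13 + 7))² = (5*(⅐) + 1/20)² = (5/7 + 1/20)² = (107/140)² = 11449/19600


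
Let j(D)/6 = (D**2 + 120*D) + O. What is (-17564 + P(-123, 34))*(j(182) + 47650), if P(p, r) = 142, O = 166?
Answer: -6593007460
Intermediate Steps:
j(D) = 996 + 6*D**2 + 720*D (j(D) = 6*((D**2 + 120*D) + 166) = 6*(166 + D**2 + 120*D) = 996 + 6*D**2 + 720*D)
(-17564 + P(-123, 34))*(j(182) + 47650) = (-17564 + 142)*((996 + 6*182**2 + 720*182) + 47650) = -17422*((996 + 6*33124 + 131040) + 47650) = -17422*((996 + 198744 + 131040) + 47650) = -17422*(330780 + 47650) = -17422*378430 = -6593007460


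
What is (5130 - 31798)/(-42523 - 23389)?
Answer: 6667/16478 ≈ 0.40460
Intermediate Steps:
(5130 - 31798)/(-42523 - 23389) = -26668/(-65912) = -26668*(-1/65912) = 6667/16478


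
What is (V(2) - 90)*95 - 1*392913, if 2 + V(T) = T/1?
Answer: -401463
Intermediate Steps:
V(T) = -2 + T (V(T) = -2 + T/1 = -2 + T*1 = -2 + T)
(V(2) - 90)*95 - 1*392913 = ((-2 + 2) - 90)*95 - 1*392913 = (0 - 90)*95 - 392913 = -90*95 - 392913 = -8550 - 392913 = -401463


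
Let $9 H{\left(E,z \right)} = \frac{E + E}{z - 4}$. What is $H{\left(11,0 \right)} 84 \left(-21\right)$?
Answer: $1078$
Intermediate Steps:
$H{\left(E,z \right)} = \frac{2 E}{9 \left(-4 + z\right)}$ ($H{\left(E,z \right)} = \frac{\left(E + E\right) \frac{1}{z - 4}}{9} = \frac{2 E \frac{1}{-4 + z}}{9} = \frac{2 E}{9 \left(-4 + z\right)}$)
$H{\left(11,0 \right)} 84 \left(-21\right) = \frac{2}{9} \cdot 11 \frac{1}{-4 + 0} \cdot 84 \left(-21\right) = \frac{2}{9} \cdot 11 \frac{1}{-4} \cdot 84 \left(-21\right) = \frac{2}{9} \cdot 11 \left(- \frac{1}{4}\right) 84 \left(-21\right) = \left(- \frac{11}{18}\right) 84 \left(-21\right) = \left(- \frac{154}{3}\right) \left(-21\right) = 1078$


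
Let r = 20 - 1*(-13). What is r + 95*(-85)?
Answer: -8042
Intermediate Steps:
r = 33 (r = 20 + 13 = 33)
r + 95*(-85) = 33 + 95*(-85) = 33 - 8075 = -8042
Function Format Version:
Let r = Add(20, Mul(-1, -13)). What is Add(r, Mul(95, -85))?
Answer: -8042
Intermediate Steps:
r = 33 (r = Add(20, 13) = 33)
Add(r, Mul(95, -85)) = Add(33, Mul(95, -85)) = Add(33, -8075) = -8042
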